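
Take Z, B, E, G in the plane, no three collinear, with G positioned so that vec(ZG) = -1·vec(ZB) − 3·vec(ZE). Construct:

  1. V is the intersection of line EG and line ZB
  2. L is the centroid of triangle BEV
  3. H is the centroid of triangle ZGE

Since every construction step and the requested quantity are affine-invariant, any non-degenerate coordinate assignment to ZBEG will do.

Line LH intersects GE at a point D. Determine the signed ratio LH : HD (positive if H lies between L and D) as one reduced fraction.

LH:HD = 4

Set Z = (0, 0), B = (1, 0), E = (0, 1), G = (-1, -3); any affine frame gives the same invariant.
1. V is the intersection of line EG and line ZB ⇒ V = (-1/4, 0)
2. L is the centroid of triangle BEV ⇒ L = (1/4, 1/3)
3. H is the centroid of triangle ZGE ⇒ H = (-1/3, -2/3)
line LH meets GE at D = (-23/48, -11/12)
H = L + t·(D−L) with t = 4/5, so LH:HD = 4/5:1/5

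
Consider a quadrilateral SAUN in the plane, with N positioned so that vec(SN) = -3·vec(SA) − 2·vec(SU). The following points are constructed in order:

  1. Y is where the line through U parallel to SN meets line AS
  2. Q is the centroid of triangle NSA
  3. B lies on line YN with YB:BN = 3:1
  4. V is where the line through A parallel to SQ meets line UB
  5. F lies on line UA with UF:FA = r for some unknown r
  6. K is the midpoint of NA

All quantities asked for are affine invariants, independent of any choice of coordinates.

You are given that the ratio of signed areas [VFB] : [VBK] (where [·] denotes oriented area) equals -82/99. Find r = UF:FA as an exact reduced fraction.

r = 4/5

Set S = (0, 0), A = (1, 0), U = (0, 1), N = (-3, -2); any affine frame gives the same invariant.
1. Y is where the line through U parallel to SN meets line AS ⇒ Y = (-3/2, 0)
2. Q is the centroid of triangle NSA ⇒ Q = (-2/3, -2/3)
3. B lies on line YN with YB:BN = 3:1 ⇒ B = (-21/8, -3/2)
4. V is where the line through A parallel to SQ meets line UB ⇒ V = (42, 41)
5. With UF:FA = r, write λ = r/(r+1) so F = U + λ·(A−U); F is affine-linear in λ
6. K is the midpoint of NA ⇒ K = (-1, -1)
Every point depending on F is an affine combination of F and λ-independent points, so each such coordinate is linear in λ; the λ² term in each signed area is a multiple of (A−U)×(A−U) = 0, so 2·[VFB] and 2·[VBK] are each linear in λ. Evaluating at λ=0 and λ=1:
  2·[VFB] = -697/8·λ,   2·[VBK] = 187/4
So [VFB]:[VBK] = (-697/8·λ) / (187/4). Setting this equal to -82/99:
  -697/8·λ = -82/99·(187/4)  ⇒  λ = 4/9
Then r = λ/(1−λ) = (4/9)/(5/9) = 4/5. Check: with r = 4/5, F = (4/9, 5/9) and [VFB]:[VBK] = -82/99 as required.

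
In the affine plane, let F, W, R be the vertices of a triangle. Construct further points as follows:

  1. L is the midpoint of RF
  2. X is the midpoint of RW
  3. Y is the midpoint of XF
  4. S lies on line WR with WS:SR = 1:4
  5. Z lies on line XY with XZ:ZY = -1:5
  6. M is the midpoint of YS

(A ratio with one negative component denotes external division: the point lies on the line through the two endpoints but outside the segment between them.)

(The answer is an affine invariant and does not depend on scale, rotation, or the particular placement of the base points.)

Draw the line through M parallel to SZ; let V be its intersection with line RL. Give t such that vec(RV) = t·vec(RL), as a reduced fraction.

t = -1/19

Choose coordinates F = (0, 0), W = (1, 0), R = (0, 1).
1. L is the midpoint of RF ⇒ L = (0, 1/2)
2. X is the midpoint of RW ⇒ X = (1/2, 1/2)
3. Y is the midpoint of XF ⇒ Y = (1/4, 1/4)
4. S lies on line WR with WS:SR = 1:4 ⇒ S = (4/5, 1/5)
5. Z lies on line XY with XZ:ZY = -1:5 ⇒ Z = (9/16, 9/16)
6. M is the midpoint of YS ⇒ M = (21/40, 9/40)
through M parallel to SZ: direction (-19/80, 29/80); meets RL at V = (0, 39/38)
V = R + t·(L−R) with t = -1/19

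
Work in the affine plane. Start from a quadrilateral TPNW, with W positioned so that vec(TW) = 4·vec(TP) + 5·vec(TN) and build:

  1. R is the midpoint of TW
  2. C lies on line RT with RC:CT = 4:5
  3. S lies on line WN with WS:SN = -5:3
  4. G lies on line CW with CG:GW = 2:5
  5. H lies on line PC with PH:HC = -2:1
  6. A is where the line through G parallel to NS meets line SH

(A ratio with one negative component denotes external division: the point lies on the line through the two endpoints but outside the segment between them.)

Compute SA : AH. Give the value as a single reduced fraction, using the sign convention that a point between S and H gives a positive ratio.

Assign T = (0, 0), P = (1, 0), N = (0, 1), W = (4, 5) — the answer is frame-independent, so this choice is without loss of generality.
1. R is the midpoint of TW ⇒ R = (2, 5/2)
2. C lies on line RT with RC:CT = 4:5 ⇒ C = (10/9, 25/18)
3. S lies on line WN with WS:SN = -5:3 ⇒ S = (-6, -5)
4. G lies on line CW with CG:GW = 2:5 ⇒ G = (122/63, 305/126)
5. H lies on line PC with PH:HC = -2:1 ⇒ H = (11/9, 25/9)
6. A is where the line through G parallel to NS meets line SH ⇒ A = (-1601/126, -110/9)
A = S + t·(H−S) with t = -13/14, so SA:AH = t:(1−t) = -13/14:27/14

SA:AH = -13/27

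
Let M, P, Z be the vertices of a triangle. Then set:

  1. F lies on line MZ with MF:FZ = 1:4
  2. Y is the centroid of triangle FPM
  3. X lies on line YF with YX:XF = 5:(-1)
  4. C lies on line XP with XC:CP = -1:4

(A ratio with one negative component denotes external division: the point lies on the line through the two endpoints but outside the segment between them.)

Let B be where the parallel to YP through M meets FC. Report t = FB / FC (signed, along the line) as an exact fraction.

Work in coordinates with M = (0, 0), P = (1, 0), Z = (0, 1).
1. F lies on line MZ with MF:FZ = 1:4 ⇒ F = (0, 1/5)
2. Y is the centroid of triangle FPM ⇒ Y = (1/3, 1/15)
3. X lies on line YF with YX:XF = 5:(-1) ⇒ X = (-1/12, 7/30)
4. C lies on line XP with XC:CP = -1:4 ⇒ C = (-4/9, 14/45)
through M parallel to YP: direction (2/3, -1/15); meets FC at B = (4/3, -2/15)
B = F + t·(C−F) with t = -3

t = -3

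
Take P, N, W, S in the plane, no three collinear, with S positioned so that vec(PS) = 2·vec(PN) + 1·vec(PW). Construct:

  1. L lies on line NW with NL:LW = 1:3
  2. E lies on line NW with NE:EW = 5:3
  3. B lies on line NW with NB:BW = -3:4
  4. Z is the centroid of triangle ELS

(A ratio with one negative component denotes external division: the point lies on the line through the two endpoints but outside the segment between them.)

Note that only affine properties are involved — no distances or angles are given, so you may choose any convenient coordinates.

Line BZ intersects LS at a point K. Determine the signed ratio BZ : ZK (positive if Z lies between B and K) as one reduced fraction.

Assign P = (0, 0), N = (1, 0), W = (0, 1), S = (2, 1) — the answer is frame-independent, so this choice is without loss of generality.
1. L lies on line NW with NL:LW = 1:3 ⇒ L = (3/4, 1/4)
2. E lies on line NW with NE:EW = 5:3 ⇒ E = (3/8, 5/8)
3. B lies on line NW with NB:BW = -3:4 ⇒ B = (4, -3)
4. Z is the centroid of triangle ELS ⇒ Z = (25/24, 5/8)
line BZ meets LS at K = (373/324, 53/108)
Z = B + t·(K−B) with t = 27/26, so BZ:ZK = 27/26:-1/26

BZ:ZK = -27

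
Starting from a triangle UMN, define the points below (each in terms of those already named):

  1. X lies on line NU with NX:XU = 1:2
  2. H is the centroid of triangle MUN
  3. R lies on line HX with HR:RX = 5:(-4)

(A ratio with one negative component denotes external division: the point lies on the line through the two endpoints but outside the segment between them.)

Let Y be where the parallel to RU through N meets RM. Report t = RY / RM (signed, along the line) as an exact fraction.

t = 2/3

Assign U = (0, 0), M = (1, 0), N = (0, 1) — the answer is frame-independent, so this choice is without loss of generality.
1. X lies on line NU with NX:XU = 1:2 ⇒ X = (0, 2/3)
2. H is the centroid of triangle MUN ⇒ H = (1/3, 1/3)
3. R lies on line HX with HR:RX = 5:(-4) ⇒ R = (-4/3, 2)
through N parallel to RU: direction (4/3, -2); meets RM at Y = (2/9, 2/3)
Y = R + t·(M−R) with t = 2/3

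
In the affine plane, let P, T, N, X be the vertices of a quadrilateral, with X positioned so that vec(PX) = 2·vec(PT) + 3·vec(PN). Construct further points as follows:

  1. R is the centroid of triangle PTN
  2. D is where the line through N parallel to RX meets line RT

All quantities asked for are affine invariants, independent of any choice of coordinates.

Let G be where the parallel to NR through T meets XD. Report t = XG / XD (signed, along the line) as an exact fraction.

t = 35/48

Set P = (0, 0), T = (1, 0), N = (0, 1), X = (2, 3); any affine frame gives the same invariant.
1. R is the centroid of triangle PTN ⇒ R = (1/3, 1/3)
2. D is where the line through N parallel to RX meets line RT ⇒ D = (-5/21, 13/21)
through T parallel to NR: direction (1/3, -2/3); meets XD at G = (53/144, 91/72)
G = X + t·(D−X) with t = 35/48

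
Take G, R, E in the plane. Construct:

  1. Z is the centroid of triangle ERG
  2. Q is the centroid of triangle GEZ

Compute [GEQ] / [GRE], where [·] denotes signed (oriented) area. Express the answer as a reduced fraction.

Set G = (0, 0), R = (1, 0), E = (0, 1); any affine frame gives the same invariant.
1. Z is the centroid of triangle ERG ⇒ Z = (1/3, 1/3)
2. Q is the centroid of triangle GEZ ⇒ Q = (1/9, 4/9)
2·[GEQ] = -1/9, 2·[GRE] = 1
[GEQ]:[GRE] = -1/9:1 = -1/9

[GEQ]:[GRE] = -1/9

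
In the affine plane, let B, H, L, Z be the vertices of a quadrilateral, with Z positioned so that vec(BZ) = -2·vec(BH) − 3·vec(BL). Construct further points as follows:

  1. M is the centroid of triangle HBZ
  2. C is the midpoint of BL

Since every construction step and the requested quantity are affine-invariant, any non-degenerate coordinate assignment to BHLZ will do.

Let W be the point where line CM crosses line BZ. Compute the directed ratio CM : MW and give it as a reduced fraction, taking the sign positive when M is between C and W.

Work in coordinates with B = (0, 0), H = (1, 0), L = (0, 1), Z = (-2, -3).
1. M is the centroid of triangle HBZ ⇒ M = (-1/3, -1)
2. C is the midpoint of BL ⇒ C = (0, 1/2)
line CM meets BZ at W = (-1/6, -1/4)
M = C + t·(W−C) with t = 2, so CM:MW = 2:-1

CM:MW = -2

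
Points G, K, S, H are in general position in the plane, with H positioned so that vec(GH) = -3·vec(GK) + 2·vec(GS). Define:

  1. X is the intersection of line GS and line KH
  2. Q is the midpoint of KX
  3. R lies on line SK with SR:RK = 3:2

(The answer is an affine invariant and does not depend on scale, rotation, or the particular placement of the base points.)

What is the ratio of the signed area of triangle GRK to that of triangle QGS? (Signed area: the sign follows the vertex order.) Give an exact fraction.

Set G = (0, 0), K = (1, 0), S = (0, 1), H = (-3, 2); any affine frame gives the same invariant.
1. X is the intersection of line GS and line KH ⇒ X = (0, 1/2)
2. Q is the midpoint of KX ⇒ Q = (1/2, 1/4)
3. R lies on line SK with SR:RK = 3:2 ⇒ R = (3/5, 2/5)
2·[GRK] = -2/5, 2·[QGS] = -1/2
[GRK]:[QGS] = -2/5:-1/2 = 4/5

[GRK]:[QGS] = 4/5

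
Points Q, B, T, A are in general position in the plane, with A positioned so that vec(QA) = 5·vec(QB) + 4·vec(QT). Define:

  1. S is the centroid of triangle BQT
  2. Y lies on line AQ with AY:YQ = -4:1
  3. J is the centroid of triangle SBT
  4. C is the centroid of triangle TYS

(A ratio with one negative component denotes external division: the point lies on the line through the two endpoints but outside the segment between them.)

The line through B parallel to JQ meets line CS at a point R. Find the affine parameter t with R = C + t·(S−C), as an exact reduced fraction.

t = 13/4

Choose coordinates Q = (0, 0), B = (1, 0), T = (0, 1), A = (5, 4).
1. S is the centroid of triangle BQT ⇒ S = (1/3, 1/3)
2. Y lies on line AQ with AY:YQ = -4:1 ⇒ Y = (-5/3, -4/3)
3. J is the centroid of triangle SBT ⇒ J = (4/9, 4/9)
4. C is the centroid of triangle TYS ⇒ C = (-4/9, 0)
through B parallel to JQ: direction (-4/9, -4/9); meets CS at R = (25/12, 13/12)
R = C + t·(S−C) with t = 13/4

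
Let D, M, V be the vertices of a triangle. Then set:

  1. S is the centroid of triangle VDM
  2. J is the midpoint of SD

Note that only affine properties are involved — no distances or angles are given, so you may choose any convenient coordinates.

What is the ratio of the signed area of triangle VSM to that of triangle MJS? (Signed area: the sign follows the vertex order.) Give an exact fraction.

Choose coordinates D = (0, 0), M = (1, 0), V = (0, 1).
1. S is the centroid of triangle VDM ⇒ S = (1/3, 1/3)
2. J is the midpoint of SD ⇒ J = (1/6, 1/6)
2·[VSM] = 1/3, 2·[MJS] = -1/6
[VSM]:[MJS] = 1/3:-1/6 = -2

[VSM]:[MJS] = -2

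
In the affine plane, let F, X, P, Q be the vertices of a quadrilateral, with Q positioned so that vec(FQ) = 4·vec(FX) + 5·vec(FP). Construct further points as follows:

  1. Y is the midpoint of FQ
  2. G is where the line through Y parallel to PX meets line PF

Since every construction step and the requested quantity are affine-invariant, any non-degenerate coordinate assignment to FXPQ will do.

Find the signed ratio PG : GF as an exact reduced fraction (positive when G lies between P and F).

Work in coordinates with F = (0, 0), X = (1, 0), P = (0, 1), Q = (4, 5).
1. Y is the midpoint of FQ ⇒ Y = (2, 5/2)
2. G is where the line through Y parallel to PX meets line PF ⇒ G = (0, 9/2)
G = P + t·(F−P) with t = -7/2, so PG:GF = t:(1−t) = -7/2:9/2

PG:GF = -7/9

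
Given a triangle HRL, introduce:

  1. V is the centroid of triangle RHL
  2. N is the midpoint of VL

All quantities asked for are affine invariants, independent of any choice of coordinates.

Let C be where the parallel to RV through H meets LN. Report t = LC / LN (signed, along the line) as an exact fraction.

t = 4

Choose coordinates H = (0, 0), R = (1, 0), L = (0, 1).
1. V is the centroid of triangle RHL ⇒ V = (1/3, 1/3)
2. N is the midpoint of VL ⇒ N = (1/6, 2/3)
through H parallel to RV: direction (-2/3, 1/3); meets LN at C = (2/3, -1/3)
C = L + t·(N−L) with t = 4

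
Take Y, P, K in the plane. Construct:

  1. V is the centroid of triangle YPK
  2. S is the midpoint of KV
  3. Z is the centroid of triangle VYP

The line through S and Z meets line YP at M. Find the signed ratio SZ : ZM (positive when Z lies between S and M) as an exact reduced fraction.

SZ:ZM = 5

Work in coordinates with Y = (0, 0), P = (1, 0), K = (0, 1).
1. V is the centroid of triangle YPK ⇒ V = (1/3, 1/3)
2. S is the midpoint of KV ⇒ S = (1/6, 2/3)
3. Z is the centroid of triangle VYP ⇒ Z = (4/9, 1/9)
line SZ meets YP at M = (1/2, 0)
Z = S + t·(M−S) with t = 5/6, so SZ:ZM = 5/6:1/6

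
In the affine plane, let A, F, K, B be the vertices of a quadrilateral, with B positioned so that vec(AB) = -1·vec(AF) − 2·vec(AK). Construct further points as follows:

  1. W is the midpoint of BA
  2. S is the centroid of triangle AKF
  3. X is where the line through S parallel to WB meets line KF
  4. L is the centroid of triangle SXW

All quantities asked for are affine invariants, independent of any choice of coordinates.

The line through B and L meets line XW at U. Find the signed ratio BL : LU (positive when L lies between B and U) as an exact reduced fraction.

Choose coordinates A = (0, 0), F = (1, 0), K = (0, 1), B = (-1, -2).
1. W is the midpoint of BA ⇒ W = (-1/2, -1)
2. S is the centroid of triangle AKF ⇒ S = (1/3, 1/3)
3. X is where the line through S parallel to WB meets line KF ⇒ X = (4/9, 5/9)
4. L is the centroid of triangle SXW ⇒ L = (5/54, -1/27)
line BL meets XW at U = (9/50, 3/25)
L = B + t·(U−B) with t = 25/27, so BL:LU = 25/27:2/27

BL:LU = 25/2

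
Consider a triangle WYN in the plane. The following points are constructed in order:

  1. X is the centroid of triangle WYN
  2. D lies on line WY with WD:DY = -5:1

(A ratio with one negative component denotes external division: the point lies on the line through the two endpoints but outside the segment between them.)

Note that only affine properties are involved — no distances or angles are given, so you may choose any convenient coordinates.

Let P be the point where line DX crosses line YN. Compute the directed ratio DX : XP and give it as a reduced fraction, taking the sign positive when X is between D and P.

Assign W = (0, 0), Y = (1, 0), N = (0, 1) — the answer is frame-independent, so this choice is without loss of generality.
1. X is the centroid of triangle WYN ⇒ X = (1/3, 1/3)
2. D lies on line WY with WD:DY = -5:1 ⇒ D = (5/4, 0)
line DX meets YN at P = (6/7, 1/7)
X = D + t·(P−D) with t = 7/3, so DX:XP = 7/3:-4/3

DX:XP = -7/4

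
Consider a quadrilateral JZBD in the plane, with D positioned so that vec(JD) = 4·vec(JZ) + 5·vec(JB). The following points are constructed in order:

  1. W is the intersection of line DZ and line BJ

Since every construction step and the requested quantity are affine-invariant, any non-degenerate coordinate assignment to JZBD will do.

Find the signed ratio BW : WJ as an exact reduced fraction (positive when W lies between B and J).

BW:WJ = -8/5

Set J = (0, 0), Z = (1, 0), B = (0, 1), D = (4, 5); any affine frame gives the same invariant.
1. W is the intersection of line DZ and line BJ ⇒ W = (0, -5/3)
W = B + t·(J−B) with t = 8/3, so BW:WJ = t:(1−t) = 8/3:-5/3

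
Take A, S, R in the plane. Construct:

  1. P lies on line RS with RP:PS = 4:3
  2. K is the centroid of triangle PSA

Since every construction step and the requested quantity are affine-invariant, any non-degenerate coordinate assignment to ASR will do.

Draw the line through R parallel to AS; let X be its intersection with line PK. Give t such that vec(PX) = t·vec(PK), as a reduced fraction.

Work in coordinates with A = (0, 0), S = (1, 0), R = (0, 1).
1. P lies on line RS with RP:PS = 4:3 ⇒ P = (4/7, 3/7)
2. K is the centroid of triangle PSA ⇒ K = (11/21, 1/7)
through R parallel to AS: direction (1, 0); meets PK at X = (2/3, 1)
X = P + t·(K−P) with t = -2

t = -2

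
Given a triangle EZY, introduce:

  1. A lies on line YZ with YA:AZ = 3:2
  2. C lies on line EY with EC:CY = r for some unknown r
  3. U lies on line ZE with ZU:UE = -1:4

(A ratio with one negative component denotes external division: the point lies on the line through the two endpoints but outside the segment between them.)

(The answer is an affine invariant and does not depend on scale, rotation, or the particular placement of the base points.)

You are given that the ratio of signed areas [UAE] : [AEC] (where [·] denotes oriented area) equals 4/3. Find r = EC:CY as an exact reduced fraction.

r = -2/5

Assign E = (0, 0), Z = (1, 0), Y = (0, 1) — the answer is frame-independent, so this choice is without loss of generality.
1. A lies on line YZ with YA:AZ = 3:2 ⇒ A = (3/5, 2/5)
2. With EC:CY = r, write λ = r/(r+1) so C = E + λ·(Y−E); C is affine-linear in λ
3. U lies on line ZE with ZU:UE = -1:4 ⇒ U = (4/3, 0)
Every point depending on C is an affine combination of C and λ-independent points, so each such coordinate is linear in λ; the λ² term in each signed area is a multiple of (Y−E)×(Y−E) = 0, so 2·[UAE] and 2·[AEC] are each linear in λ. Evaluating at λ=0 and λ=1:
  2·[UAE] = 8/15,   2·[AEC] = -3/5·λ
So [UAE]:[AEC] = (8/15) / (-3/5·λ). Setting this equal to 4/3:
  8/15 = 4/3·(-3/5·λ)  ⇒  λ = -2/3
Then r = λ/(1−λ) = (-2/3)/(5/3) = -2/5. Check: with r = -2/5, C = (0, -2/3) and [UAE]:[AEC] = 4/3 as required.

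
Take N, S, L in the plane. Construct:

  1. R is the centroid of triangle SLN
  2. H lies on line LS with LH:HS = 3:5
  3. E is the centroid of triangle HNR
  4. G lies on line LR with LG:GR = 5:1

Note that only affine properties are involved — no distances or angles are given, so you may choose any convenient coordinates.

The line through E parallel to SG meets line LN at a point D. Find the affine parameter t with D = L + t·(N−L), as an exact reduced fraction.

t = 167/312

Set N = (0, 0), S = (1, 0), L = (0, 1); any affine frame gives the same invariant.
1. R is the centroid of triangle SLN ⇒ R = (1/3, 1/3)
2. H lies on line LS with LH:HS = 3:5 ⇒ H = (3/8, 5/8)
3. E is the centroid of triangle HNR ⇒ E = (17/72, 23/72)
4. G lies on line LR with LG:GR = 5:1 ⇒ G = (5/18, 4/9)
through E parallel to SG: direction (-13/18, 4/9); meets LN at D = (0, 145/312)
D = L + t·(N−L) with t = 167/312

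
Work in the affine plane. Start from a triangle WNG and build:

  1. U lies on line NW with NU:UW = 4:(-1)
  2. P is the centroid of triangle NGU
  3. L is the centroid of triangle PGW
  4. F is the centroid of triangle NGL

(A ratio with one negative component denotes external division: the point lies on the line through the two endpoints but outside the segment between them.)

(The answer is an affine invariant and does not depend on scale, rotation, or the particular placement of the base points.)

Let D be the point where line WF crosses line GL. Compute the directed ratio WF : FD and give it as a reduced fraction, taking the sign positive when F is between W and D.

WF:FD = -19/13

Work in coordinates with W = (0, 0), N = (1, 0), G = (0, 1).
1. U lies on line NW with NU:UW = 4:(-1) ⇒ U = (-1/3, 0)
2. P is the centroid of triangle NGU ⇒ P = (2/9, 1/3)
3. L is the centroid of triangle PGW ⇒ L = (2/27, 4/9)
4. F is the centroid of triangle NGL ⇒ F = (29/81, 13/27)
line WF meets GL at D = (58/513, 26/171)
F = W + t·(D−W) with t = 19/6, so WF:FD = 19/6:-13/6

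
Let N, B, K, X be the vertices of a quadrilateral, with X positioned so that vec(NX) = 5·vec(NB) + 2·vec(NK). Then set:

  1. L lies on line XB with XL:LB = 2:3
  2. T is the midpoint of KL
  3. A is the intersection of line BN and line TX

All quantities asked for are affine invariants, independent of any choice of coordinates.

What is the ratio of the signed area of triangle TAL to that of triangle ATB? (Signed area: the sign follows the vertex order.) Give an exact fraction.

[TAL]:[ATB] = -2/5

Set N = (0, 0), B = (1, 0), K = (0, 1), X = (5, 2); any affine frame gives the same invariant.
1. L lies on line XB with XL:LB = 2:3 ⇒ L = (17/5, 6/5)
2. T is the midpoint of KL ⇒ T = (17/10, 11/10)
3. A is the intersection of line BN and line TX ⇒ A = (-7/3, 0)
2·[TAL] = 22/15, 2·[ATB] = -11/3
[TAL]:[ATB] = 22/15:-11/3 = -2/5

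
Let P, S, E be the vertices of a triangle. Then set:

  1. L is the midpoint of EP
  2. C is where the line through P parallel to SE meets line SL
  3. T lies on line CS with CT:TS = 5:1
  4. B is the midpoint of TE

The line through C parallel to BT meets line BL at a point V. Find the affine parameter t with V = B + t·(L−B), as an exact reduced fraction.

t = 5/2

Assign P = (0, 0), S = (1, 0), E = (0, 1) — the answer is frame-independent, so this choice is without loss of generality.
1. L is the midpoint of EP ⇒ L = (0, 1/2)
2. C is where the line through P parallel to SE meets line SL ⇒ C = (-1, 1)
3. T lies on line CS with CT:TS = 5:1 ⇒ T = (2/3, 1/6)
4. B is the midpoint of TE ⇒ B = (1/3, 7/12)
through C parallel to BT: direction (1/3, -5/12); meets BL at V = (-1/2, 3/8)
V = B + t·(L−B) with t = 5/2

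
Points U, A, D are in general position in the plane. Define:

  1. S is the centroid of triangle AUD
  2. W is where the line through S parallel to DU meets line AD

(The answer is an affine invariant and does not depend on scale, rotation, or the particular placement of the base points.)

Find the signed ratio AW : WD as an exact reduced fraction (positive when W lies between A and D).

AW:WD = 2

Set U = (0, 0), A = (1, 0), D = (0, 1); any affine frame gives the same invariant.
1. S is the centroid of triangle AUD ⇒ S = (1/3, 1/3)
2. W is where the line through S parallel to DU meets line AD ⇒ W = (1/3, 2/3)
W = A + t·(D−A) with t = 2/3, so AW:WD = t:(1−t) = 2/3:1/3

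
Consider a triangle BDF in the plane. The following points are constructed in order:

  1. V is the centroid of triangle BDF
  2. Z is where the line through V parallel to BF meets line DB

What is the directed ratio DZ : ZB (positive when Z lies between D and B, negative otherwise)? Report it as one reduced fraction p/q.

DZ:ZB = 2

Work in coordinates with B = (0, 0), D = (1, 0), F = (0, 1).
1. V is the centroid of triangle BDF ⇒ V = (1/3, 1/3)
2. Z is where the line through V parallel to BF meets line DB ⇒ Z = (1/3, 0)
Z = D + t·(B−D) with t = 2/3, so DZ:ZB = t:(1−t) = 2/3:1/3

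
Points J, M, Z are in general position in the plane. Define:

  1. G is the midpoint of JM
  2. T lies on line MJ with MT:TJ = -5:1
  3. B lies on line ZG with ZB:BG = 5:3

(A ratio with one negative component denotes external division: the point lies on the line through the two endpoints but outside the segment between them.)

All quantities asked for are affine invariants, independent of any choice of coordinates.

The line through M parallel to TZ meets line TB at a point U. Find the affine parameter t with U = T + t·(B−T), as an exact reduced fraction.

Assign J = (0, 0), M = (1, 0), Z = (0, 1) — the answer is frame-independent, so this choice is without loss of generality.
1. G is the midpoint of JM ⇒ G = (1/2, 0)
2. T lies on line MJ with MT:TJ = -5:1 ⇒ T = (-1/4, 0)
3. B lies on line ZG with ZB:BG = 5:3 ⇒ B = (5/16, 3/8)
through M parallel to TZ: direction (1/4, 1); meets TB at U = (5/4, 1)
U = T + t·(B−T) with t = 8/3

t = 8/3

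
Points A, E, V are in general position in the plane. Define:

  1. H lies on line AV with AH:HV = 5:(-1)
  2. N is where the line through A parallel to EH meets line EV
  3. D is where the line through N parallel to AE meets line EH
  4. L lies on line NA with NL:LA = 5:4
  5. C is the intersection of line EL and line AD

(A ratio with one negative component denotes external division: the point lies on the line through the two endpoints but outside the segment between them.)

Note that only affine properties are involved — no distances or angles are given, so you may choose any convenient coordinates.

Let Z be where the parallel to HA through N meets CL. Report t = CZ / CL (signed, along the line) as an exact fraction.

Assign A = (0, 0), E = (1, 0), V = (0, 1) — the answer is frame-independent, so this choice is without loss of generality.
1. H lies on line AV with AH:HV = 5:(-1) ⇒ H = (0, 5/4)
2. N is where the line through A parallel to EH meets line EV ⇒ N = (-4, 5)
3. D is where the line through N parallel to AE meets line EH ⇒ D = (-3, 5)
4. L lies on line NA with NL:LA = 5:4 ⇒ L = (-16/9, 20/9)
5. C is the intersection of line EL and line AD ⇒ C = (-12/13, 20/13)
through N parallel to HA: direction (0, -5/4); meets CL at Z = (-4, 4)
Z = C + t·(L−C) with t = 18/5

t = 18/5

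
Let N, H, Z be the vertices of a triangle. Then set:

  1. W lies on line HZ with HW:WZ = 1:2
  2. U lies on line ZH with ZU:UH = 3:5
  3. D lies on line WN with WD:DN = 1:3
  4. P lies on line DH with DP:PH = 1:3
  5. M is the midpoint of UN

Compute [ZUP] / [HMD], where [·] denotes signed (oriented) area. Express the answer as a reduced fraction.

Work in coordinates with N = (0, 0), H = (1, 0), Z = (0, 1).
1. W lies on line HZ with HW:WZ = 1:2 ⇒ W = (2/3, 1/3)
2. U lies on line ZH with ZU:UH = 3:5 ⇒ U = (3/8, 5/8)
3. D lies on line WN with WD:DN = 1:3 ⇒ D = (1/2, 1/4)
4. P lies on line DH with DP:PH = 1:3 ⇒ P = (5/8, 3/16)
5. M is the midpoint of UN ⇒ M = (3/16, 5/16)
2·[ZUP] = -9/128, 2·[HMD] = -3/64
[ZUP]:[HMD] = -9/128:-3/64 = 3/2

[ZUP]:[HMD] = 3/2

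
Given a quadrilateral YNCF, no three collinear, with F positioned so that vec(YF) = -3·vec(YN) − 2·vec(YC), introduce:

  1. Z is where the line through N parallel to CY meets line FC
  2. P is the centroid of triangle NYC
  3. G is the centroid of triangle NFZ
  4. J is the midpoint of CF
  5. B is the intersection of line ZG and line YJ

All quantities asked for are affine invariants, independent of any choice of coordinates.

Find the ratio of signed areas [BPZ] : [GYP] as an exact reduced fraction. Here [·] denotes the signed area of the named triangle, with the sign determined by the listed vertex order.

[BPZ]:[GYP] = 60/7

Work in coordinates with Y = (0, 0), N = (1, 0), C = (0, 1), F = (-3, -2).
1. Z is where the line through N parallel to CY meets line FC ⇒ Z = (1, 2)
2. P is the centroid of triangle NYC ⇒ P = (1/3, 1/3)
3. G is the centroid of triangle NFZ ⇒ G = (-1/3, 0)
4. J is the midpoint of CF ⇒ J = (-3/2, -1/2)
5. B is the intersection of line ZG and line YJ ⇒ B = (-3/7, -1/7)
2·[BPZ] = 20/21, 2·[GYP] = 1/9
[BPZ]:[GYP] = 20/21:1/9 = 60/7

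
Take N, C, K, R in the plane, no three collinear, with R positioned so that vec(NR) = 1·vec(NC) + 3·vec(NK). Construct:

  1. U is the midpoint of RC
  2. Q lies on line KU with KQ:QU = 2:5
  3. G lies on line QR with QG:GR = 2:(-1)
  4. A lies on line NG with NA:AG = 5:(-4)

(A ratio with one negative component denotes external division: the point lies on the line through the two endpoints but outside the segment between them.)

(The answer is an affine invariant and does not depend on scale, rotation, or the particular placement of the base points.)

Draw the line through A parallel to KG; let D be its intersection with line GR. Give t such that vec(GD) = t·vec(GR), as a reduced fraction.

t = -16

Assign N = (0, 0), C = (1, 0), K = (0, 1), R = (1, 3) — the answer is frame-independent, so this choice is without loss of generality.
1. U is the midpoint of RC ⇒ U = (1, 3/2)
2. Q lies on line KU with KQ:QU = 2:5 ⇒ Q = (2/7, 8/7)
3. G lies on line QR with QG:GR = 2:(-1) ⇒ G = (12/7, 34/7)
4. A lies on line NG with NA:AG = 5:(-4) ⇒ A = (60/7, 170/7)
through A parallel to KG: direction (12/7, 27/7); meets GR at D = (92/7, 242/7)
D = G + t·(R−G) with t = -16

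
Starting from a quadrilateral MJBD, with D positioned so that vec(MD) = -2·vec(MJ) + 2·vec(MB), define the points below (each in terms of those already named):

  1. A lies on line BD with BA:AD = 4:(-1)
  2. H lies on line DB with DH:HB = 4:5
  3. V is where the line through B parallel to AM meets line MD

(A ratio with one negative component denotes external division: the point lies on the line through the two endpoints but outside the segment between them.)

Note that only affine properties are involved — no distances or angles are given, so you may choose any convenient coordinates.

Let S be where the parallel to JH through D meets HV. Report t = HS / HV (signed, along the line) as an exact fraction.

t = -2/13

Set M = (0, 0), J = (1, 0), B = (0, 1), D = (-2, 2); any affine frame gives the same invariant.
1. A lies on line BD with BA:AD = 4:(-1) ⇒ A = (-8/3, 7/3)
2. H lies on line DB with DH:HB = 4:5 ⇒ H = (-10/9, 14/9)
3. V is where the line through B parallel to AM meets line MD ⇒ V = (-8, 8)
through D parallel to JH: direction (-19/9, 14/9); meets HV at S = (-2/39, 22/39)
S = H + t·(V−H) with t = -2/13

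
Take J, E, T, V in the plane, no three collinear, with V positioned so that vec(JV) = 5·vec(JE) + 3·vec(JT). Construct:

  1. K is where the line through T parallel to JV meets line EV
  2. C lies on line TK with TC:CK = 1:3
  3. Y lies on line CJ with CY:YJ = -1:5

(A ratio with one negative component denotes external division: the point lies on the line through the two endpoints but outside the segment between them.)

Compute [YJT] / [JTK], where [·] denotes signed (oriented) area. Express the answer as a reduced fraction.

Assign J = (0, 0), E = (1, 0), T = (0, 1), V = (5, 3) — the answer is frame-independent, so this choice is without loss of generality.
1. K is where the line through T parallel to JV meets line EV ⇒ K = (35/3, 8)
2. C lies on line TK with TC:CK = 1:3 ⇒ C = (35/12, 11/4)
3. Y lies on line CJ with CY:YJ = -1:5 ⇒ Y = (175/48, 55/16)
2·[YJT] = -175/48, 2·[JTK] = -35/3
[YJT]:[JTK] = -175/48:-35/3 = 5/16

[YJT]:[JTK] = 5/16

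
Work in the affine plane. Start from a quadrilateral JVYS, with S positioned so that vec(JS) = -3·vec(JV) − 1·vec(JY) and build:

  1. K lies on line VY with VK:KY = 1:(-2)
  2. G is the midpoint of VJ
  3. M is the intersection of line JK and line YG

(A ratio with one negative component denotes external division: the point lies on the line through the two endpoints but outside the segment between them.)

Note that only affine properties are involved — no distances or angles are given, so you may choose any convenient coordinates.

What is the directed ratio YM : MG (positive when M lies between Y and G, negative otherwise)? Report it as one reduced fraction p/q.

Set J = (0, 0), V = (1, 0), Y = (0, 1), S = (-3, -1); any affine frame gives the same invariant.
1. K lies on line VY with VK:KY = 1:(-2) ⇒ K = (2, -1)
2. G is the midpoint of VJ ⇒ G = (1/2, 0)
3. M is the intersection of line JK and line YG ⇒ M = (2/3, -1/3)
M = Y + t·(G−Y) with t = 4/3, so YM:MG = t:(1−t) = 4/3:-1/3

YM:MG = -4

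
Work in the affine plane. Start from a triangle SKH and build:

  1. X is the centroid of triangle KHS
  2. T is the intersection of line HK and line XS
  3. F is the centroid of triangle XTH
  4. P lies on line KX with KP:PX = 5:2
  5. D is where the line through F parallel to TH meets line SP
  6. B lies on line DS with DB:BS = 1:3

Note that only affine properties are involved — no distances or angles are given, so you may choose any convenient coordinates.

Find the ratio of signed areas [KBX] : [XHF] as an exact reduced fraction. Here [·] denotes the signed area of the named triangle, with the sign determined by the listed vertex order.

Set S = (0, 0), K = (1, 0), H = (0, 1); any affine frame gives the same invariant.
1. X is the centroid of triangle KHS ⇒ X = (1/3, 1/3)
2. T is the intersection of line HK and line XS ⇒ T = (1/2, 1/2)
3. F is the centroid of triangle XTH ⇒ F = (5/18, 11/18)
4. P lies on line KX with KP:PX = 5:2 ⇒ P = (11/21, 5/21)
5. D is where the line through F parallel to TH meets line SP ⇒ D = (11/18, 5/18)
6. B lies on line DS with DB:BS = 1:3 ⇒ B = (11/24, 5/24)
2·[KBX] = -1/24, 2·[XHF] = -1/18
[KBX]:[XHF] = -1/24:-1/18 = 3/4

[KBX]:[XHF] = 3/4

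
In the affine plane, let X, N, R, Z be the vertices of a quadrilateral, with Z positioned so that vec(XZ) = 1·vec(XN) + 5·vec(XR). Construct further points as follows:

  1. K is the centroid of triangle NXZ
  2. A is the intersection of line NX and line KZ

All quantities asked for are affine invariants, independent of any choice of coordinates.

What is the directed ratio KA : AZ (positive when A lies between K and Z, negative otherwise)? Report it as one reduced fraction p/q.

KA:AZ = -1/3

Assign X = (0, 0), N = (1, 0), R = (0, 1), Z = (1, 5) — the answer is frame-independent, so this choice is without loss of generality.
1. K is the centroid of triangle NXZ ⇒ K = (2/3, 5/3)
2. A is the intersection of line NX and line KZ ⇒ A = (1/2, 0)
A = K + t·(Z−K) with t = -1/2, so KA:AZ = t:(1−t) = -1/2:3/2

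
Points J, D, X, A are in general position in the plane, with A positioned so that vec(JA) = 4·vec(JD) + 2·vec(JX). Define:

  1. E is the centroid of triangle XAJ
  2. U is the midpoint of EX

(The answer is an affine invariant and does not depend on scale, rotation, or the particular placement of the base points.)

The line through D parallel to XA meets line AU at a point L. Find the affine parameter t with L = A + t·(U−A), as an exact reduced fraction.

Set J = (0, 0), D = (1, 0), X = (0, 1), A = (4, 2); any affine frame gives the same invariant.
1. E is the centroid of triangle XAJ ⇒ E = (4/3, 1)
2. U is the midpoint of EX ⇒ U = (2/3, 1)
through D parallel to XA: direction (4, 1); meets AU at L = (-21, -11/2)
L = A + t·(U−A) with t = 15/2

t = 15/2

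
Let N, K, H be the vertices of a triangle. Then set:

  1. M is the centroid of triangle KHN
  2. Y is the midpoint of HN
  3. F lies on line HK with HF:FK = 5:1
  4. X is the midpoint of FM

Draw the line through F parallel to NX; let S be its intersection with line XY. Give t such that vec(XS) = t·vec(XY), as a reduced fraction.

Work in coordinates with N = (0, 0), K = (1, 0), H = (0, 1).
1. M is the centroid of triangle KHN ⇒ M = (1/3, 1/3)
2. Y is the midpoint of HN ⇒ Y = (0, 1/2)
3. F lies on line HK with HF:FK = 5:1 ⇒ F = (5/6, 1/6)
4. X is the midpoint of FM ⇒ X = (7/12, 1/4)
through F parallel to NX: direction (7/12, 1/4); meets XY at S = (29/36, 13/84)
S = X + t·(Y−X) with t = -8/21

t = -8/21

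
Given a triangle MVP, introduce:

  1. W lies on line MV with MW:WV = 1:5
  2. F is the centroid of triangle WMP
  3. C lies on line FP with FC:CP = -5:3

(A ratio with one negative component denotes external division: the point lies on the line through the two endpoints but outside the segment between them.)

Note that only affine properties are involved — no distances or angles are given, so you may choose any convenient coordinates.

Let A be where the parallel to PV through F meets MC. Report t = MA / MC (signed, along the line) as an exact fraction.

Set M = (0, 0), V = (1, 0), P = (0, 1); any affine frame gives the same invariant.
1. W lies on line MV with MW:WV = 1:5 ⇒ W = (1/6, 0)
2. F is the centroid of triangle WMP ⇒ F = (1/18, 1/3)
3. C lies on line FP with FC:CP = -5:3 ⇒ C = (-1/12, 2)
through F parallel to PV: direction (1, -1); meets MC at A = (-7/414, 28/69)
A = M + t·(C−M) with t = 14/69

t = 14/69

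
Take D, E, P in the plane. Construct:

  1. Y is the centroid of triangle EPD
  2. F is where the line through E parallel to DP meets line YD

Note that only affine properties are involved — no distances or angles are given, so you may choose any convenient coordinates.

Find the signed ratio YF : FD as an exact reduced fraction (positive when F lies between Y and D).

YF:FD = -2/3

Set D = (0, 0), E = (1, 0), P = (0, 1); any affine frame gives the same invariant.
1. Y is the centroid of triangle EPD ⇒ Y = (1/3, 1/3)
2. F is where the line through E parallel to DP meets line YD ⇒ F = (1, 1)
F = Y + t·(D−Y) with t = -2, so YF:FD = t:(1−t) = -2:3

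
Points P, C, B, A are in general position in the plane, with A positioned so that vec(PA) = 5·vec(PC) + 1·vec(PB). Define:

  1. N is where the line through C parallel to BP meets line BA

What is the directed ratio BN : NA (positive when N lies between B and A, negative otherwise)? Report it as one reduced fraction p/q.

Assign P = (0, 0), C = (1, 0), B = (0, 1), A = (5, 1) — the answer is frame-independent, so this choice is without loss of generality.
1. N is where the line through C parallel to BP meets line BA ⇒ N = (1, 1)
N = B + t·(A−B) with t = 1/5, so BN:NA = t:(1−t) = 1/5:4/5

BN:NA = 1/4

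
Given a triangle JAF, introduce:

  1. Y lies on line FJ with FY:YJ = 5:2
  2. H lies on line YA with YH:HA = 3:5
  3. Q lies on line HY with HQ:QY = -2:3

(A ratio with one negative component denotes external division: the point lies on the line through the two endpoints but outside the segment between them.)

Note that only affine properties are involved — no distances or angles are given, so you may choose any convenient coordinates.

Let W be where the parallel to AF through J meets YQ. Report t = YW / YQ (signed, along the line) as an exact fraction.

t = -16/45

Choose coordinates J = (0, 0), A = (1, 0), F = (0, 1).
1. Y lies on line FJ with FY:YJ = 5:2 ⇒ Y = (0, 2/7)
2. H lies on line YA with YH:HA = 3:5 ⇒ H = (3/8, 5/28)
3. Q lies on line HY with HQ:QY = -2:3 ⇒ Q = (9/8, -1/28)
through J parallel to AF: direction (-1, 1); meets YQ at W = (-2/5, 2/5)
W = Y + t·(Q−Y) with t = -16/45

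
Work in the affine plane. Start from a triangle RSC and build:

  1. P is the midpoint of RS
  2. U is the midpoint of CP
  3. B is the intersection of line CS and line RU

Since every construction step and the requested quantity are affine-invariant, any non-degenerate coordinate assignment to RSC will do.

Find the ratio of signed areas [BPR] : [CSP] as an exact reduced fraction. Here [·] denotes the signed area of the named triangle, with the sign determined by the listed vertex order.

[BPR]:[CSP] = 2/3

Set R = (0, 0), S = (1, 0), C = (0, 1); any affine frame gives the same invariant.
1. P is the midpoint of RS ⇒ P = (1/2, 0)
2. U is the midpoint of CP ⇒ U = (1/4, 1/2)
3. B is the intersection of line CS and line RU ⇒ B = (1/3, 2/3)
2·[BPR] = -1/3, 2·[CSP] = -1/2
[BPR]:[CSP] = -1/3:-1/2 = 2/3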